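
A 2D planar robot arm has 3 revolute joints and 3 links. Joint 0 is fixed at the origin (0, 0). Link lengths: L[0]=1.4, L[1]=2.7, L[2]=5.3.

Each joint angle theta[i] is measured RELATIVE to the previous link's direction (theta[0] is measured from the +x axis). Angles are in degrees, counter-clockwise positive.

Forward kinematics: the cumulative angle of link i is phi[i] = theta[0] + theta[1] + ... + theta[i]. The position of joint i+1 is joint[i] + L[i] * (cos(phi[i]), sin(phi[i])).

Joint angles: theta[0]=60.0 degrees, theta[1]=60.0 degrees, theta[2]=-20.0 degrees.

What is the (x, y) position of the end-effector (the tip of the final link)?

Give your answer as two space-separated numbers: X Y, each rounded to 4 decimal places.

Answer: -1.5703 8.7702

Derivation:
joint[0] = (0.0000, 0.0000)  (base)
link 0: phi[0] = 60 = 60 deg
  cos(60 deg) = 0.5000, sin(60 deg) = 0.8660
  joint[1] = (0.0000, 0.0000) + 1.4 * (0.5000, 0.8660) = (0.0000 + 0.7000, 0.0000 + 1.2124) = (0.7000, 1.2124)
link 1: phi[1] = 60 + 60 = 120 deg
  cos(120 deg) = -0.5000, sin(120 deg) = 0.8660
  joint[2] = (0.7000, 1.2124) + 2.7 * (-0.5000, 0.8660) = (0.7000 + -1.3500, 1.2124 + 2.3383) = (-0.6500, 3.5507)
link 2: phi[2] = 60 + 60 + -20 = 100 deg
  cos(100 deg) = -0.1736, sin(100 deg) = 0.9848
  joint[3] = (-0.6500, 3.5507) + 5.3 * (-0.1736, 0.9848) = (-0.6500 + -0.9203, 3.5507 + 5.2195) = (-1.5703, 8.7702)
End effector: (-1.5703, 8.7702)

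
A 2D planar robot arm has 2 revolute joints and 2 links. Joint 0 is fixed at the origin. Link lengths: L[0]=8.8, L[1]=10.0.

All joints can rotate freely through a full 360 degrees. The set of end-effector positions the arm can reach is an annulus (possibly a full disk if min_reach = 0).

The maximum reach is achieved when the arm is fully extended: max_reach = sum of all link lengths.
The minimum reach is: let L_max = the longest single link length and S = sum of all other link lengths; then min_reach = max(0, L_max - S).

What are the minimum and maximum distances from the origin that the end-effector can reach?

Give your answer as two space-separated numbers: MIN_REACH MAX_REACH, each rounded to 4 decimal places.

Link lengths: [8.8, 10.0]
max_reach = 8.8 + 10 = 18.8
L_max = max([8.8, 10.0]) = 10
S (sum of others) = 18.8 - 10 = 8.8
min_reach = max(0, 10 - 8.8) = max(0, 1.2) = 1.2

Answer: 1.2000 18.8000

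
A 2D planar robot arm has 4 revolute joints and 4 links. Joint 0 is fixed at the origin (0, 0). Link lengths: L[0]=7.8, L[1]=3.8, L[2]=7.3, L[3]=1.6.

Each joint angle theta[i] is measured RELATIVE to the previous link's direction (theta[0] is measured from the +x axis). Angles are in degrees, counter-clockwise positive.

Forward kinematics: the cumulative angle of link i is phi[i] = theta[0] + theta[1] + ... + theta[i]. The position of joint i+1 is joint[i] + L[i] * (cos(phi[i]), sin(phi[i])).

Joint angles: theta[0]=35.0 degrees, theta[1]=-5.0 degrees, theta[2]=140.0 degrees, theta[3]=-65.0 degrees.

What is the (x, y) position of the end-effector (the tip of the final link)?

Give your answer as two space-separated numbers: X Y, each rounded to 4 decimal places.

joint[0] = (0.0000, 0.0000)  (base)
link 0: phi[0] = 35 = 35 deg
  cos(35 deg) = 0.8192, sin(35 deg) = 0.5736
  joint[1] = (0.0000, 0.0000) + 7.8 * (0.8192, 0.5736) = (0.0000 + 6.3894, 0.0000 + 4.4739) = (6.3894, 4.4739)
link 1: phi[1] = 35 + -5 = 30 deg
  cos(30 deg) = 0.8660, sin(30 deg) = 0.5000
  joint[2] = (6.3894, 4.4739) + 3.8 * (0.8660, 0.5000) = (6.3894 + 3.2909, 4.4739 + 1.9000) = (9.6803, 6.3739)
link 2: phi[2] = 35 + -5 + 140 = 170 deg
  cos(170 deg) = -0.9848, sin(170 deg) = 0.1736
  joint[3] = (9.6803, 6.3739) + 7.3 * (-0.9848, 0.1736) = (9.6803 + -7.1891, 6.3739 + 1.2676) = (2.4912, 7.6415)
link 3: phi[3] = 35 + -5 + 140 + -65 = 105 deg
  cos(105 deg) = -0.2588, sin(105 deg) = 0.9659
  joint[4] = (2.4912, 7.6415) + 1.6 * (-0.2588, 0.9659) = (2.4912 + -0.4141, 7.6415 + 1.5455) = (2.0771, 9.1870)
End effector: (2.0771, 9.1870)

Answer: 2.0771 9.1870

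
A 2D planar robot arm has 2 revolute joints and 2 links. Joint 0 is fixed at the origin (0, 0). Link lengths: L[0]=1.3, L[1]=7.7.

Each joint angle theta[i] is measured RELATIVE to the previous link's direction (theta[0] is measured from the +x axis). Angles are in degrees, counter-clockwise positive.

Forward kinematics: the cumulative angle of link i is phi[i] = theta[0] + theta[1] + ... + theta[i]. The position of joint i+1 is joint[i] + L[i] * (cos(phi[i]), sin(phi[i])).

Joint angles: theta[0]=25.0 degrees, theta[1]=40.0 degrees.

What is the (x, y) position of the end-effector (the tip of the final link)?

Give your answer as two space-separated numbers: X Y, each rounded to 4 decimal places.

Answer: 4.4324 7.5280

Derivation:
joint[0] = (0.0000, 0.0000)  (base)
link 0: phi[0] = 25 = 25 deg
  cos(25 deg) = 0.9063, sin(25 deg) = 0.4226
  joint[1] = (0.0000, 0.0000) + 1.3 * (0.9063, 0.4226) = (0.0000 + 1.1782, 0.0000 + 0.5494) = (1.1782, 0.5494)
link 1: phi[1] = 25 + 40 = 65 deg
  cos(65 deg) = 0.4226, sin(65 deg) = 0.9063
  joint[2] = (1.1782, 0.5494) + 7.7 * (0.4226, 0.9063) = (1.1782 + 3.2542, 0.5494 + 6.9786) = (4.4324, 7.5280)
End effector: (4.4324, 7.5280)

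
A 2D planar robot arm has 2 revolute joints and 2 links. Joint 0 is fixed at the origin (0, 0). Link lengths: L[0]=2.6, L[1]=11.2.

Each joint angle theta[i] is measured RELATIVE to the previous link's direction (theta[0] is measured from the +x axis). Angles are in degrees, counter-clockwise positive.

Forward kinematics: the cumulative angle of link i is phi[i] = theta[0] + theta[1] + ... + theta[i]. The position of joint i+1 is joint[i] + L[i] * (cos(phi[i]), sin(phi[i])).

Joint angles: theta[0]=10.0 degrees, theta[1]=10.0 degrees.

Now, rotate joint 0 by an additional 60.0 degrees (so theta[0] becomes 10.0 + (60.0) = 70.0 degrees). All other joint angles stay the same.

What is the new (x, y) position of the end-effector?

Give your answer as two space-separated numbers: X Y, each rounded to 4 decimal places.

Answer: 2.8341 13.4730

Derivation:
joint[0] = (0.0000, 0.0000)  (base)
link 0: phi[0] = 70 = 70 deg
  cos(70 deg) = 0.3420, sin(70 deg) = 0.9397
  joint[1] = (0.0000, 0.0000) + 2.6 * (0.3420, 0.9397) = (0.0000 + 0.8893, 0.0000 + 2.4432) = (0.8893, 2.4432)
link 1: phi[1] = 70 + 10 = 80 deg
  cos(80 deg) = 0.1736, sin(80 deg) = 0.9848
  joint[2] = (0.8893, 2.4432) + 11.2 * (0.1736, 0.9848) = (0.8893 + 1.9449, 2.4432 + 11.0298) = (2.8341, 13.4730)
End effector: (2.8341, 13.4730)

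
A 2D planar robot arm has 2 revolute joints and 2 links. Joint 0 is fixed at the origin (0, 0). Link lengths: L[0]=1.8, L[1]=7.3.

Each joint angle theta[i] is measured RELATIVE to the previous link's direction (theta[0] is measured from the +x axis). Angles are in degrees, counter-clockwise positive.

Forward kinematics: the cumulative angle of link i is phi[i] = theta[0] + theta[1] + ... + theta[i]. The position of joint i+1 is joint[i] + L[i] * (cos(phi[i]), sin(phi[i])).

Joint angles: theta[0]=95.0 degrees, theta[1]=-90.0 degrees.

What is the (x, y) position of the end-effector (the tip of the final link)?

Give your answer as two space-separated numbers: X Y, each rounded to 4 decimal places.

Answer: 7.1153 2.4294

Derivation:
joint[0] = (0.0000, 0.0000)  (base)
link 0: phi[0] = 95 = 95 deg
  cos(95 deg) = -0.0872, sin(95 deg) = 0.9962
  joint[1] = (0.0000, 0.0000) + 1.8 * (-0.0872, 0.9962) = (0.0000 + -0.1569, 0.0000 + 1.7932) = (-0.1569, 1.7932)
link 1: phi[1] = 95 + -90 = 5 deg
  cos(5 deg) = 0.9962, sin(5 deg) = 0.0872
  joint[2] = (-0.1569, 1.7932) + 7.3 * (0.9962, 0.0872) = (-0.1569 + 7.2722, 1.7932 + 0.6362) = (7.1153, 2.4294)
End effector: (7.1153, 2.4294)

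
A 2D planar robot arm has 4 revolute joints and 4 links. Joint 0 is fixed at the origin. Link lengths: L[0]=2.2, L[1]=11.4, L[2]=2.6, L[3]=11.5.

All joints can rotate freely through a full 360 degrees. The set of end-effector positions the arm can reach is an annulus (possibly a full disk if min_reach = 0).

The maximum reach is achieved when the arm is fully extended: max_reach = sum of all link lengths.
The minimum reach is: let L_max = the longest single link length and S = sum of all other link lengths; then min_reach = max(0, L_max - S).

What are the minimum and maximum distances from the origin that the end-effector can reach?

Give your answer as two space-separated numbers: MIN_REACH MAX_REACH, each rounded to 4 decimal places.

Link lengths: [2.2, 11.4, 2.6, 11.5]
max_reach = 2.2 + 11.4 + 2.6 + 11.5 = 27.7
L_max = max([2.2, 11.4, 2.6, 11.5]) = 11.5
S (sum of others) = 27.7 - 11.5 = 16.2
min_reach = max(0, 11.5 - 16.2) = max(0, -4.7) = 0

Answer: 0.0000 27.7000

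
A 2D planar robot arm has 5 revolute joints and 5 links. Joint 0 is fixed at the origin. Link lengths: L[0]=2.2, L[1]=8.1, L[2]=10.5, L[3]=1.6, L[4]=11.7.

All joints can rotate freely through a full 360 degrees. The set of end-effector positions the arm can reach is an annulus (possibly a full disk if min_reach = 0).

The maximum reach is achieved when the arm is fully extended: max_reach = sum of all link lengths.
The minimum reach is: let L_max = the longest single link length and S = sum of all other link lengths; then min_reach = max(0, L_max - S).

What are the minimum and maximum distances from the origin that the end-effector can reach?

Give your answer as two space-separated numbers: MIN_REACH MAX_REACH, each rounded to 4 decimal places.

Link lengths: [2.2, 8.1, 10.5, 1.6, 11.7]
max_reach = 2.2 + 8.1 + 10.5 + 1.6 + 11.7 = 34.1
L_max = max([2.2, 8.1, 10.5, 1.6, 11.7]) = 11.7
S (sum of others) = 34.1 - 11.7 = 22.4
min_reach = max(0, 11.7 - 22.4) = max(0, -10.7) = 0

Answer: 0.0000 34.1000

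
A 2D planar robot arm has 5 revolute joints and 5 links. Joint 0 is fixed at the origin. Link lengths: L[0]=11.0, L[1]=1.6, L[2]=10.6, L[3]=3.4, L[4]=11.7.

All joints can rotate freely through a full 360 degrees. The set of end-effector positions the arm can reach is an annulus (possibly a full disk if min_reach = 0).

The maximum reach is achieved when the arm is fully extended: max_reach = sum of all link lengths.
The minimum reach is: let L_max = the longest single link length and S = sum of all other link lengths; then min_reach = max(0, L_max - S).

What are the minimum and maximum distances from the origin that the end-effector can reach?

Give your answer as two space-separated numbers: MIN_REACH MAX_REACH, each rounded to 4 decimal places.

Answer: 0.0000 38.3000

Derivation:
Link lengths: [11.0, 1.6, 10.6, 3.4, 11.7]
max_reach = 11 + 1.6 + 10.6 + 3.4 + 11.7 = 38.3
L_max = max([11.0, 1.6, 10.6, 3.4, 11.7]) = 11.7
S (sum of others) = 38.3 - 11.7 = 26.6
min_reach = max(0, 11.7 - 26.6) = max(0, -14.9) = 0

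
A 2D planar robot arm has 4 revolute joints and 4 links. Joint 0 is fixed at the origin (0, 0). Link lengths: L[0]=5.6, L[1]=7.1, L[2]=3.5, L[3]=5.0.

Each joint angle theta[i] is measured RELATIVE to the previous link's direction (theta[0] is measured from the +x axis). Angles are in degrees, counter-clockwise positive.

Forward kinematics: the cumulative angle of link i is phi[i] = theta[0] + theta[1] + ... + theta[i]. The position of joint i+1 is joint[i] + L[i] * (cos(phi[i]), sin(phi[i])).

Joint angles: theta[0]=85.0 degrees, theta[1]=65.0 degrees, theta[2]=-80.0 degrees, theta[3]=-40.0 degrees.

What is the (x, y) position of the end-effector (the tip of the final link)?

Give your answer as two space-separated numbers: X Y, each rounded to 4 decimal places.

Answer: -0.1335 14.9176

Derivation:
joint[0] = (0.0000, 0.0000)  (base)
link 0: phi[0] = 85 = 85 deg
  cos(85 deg) = 0.0872, sin(85 deg) = 0.9962
  joint[1] = (0.0000, 0.0000) + 5.6 * (0.0872, 0.9962) = (0.0000 + 0.4881, 0.0000 + 5.5787) = (0.4881, 5.5787)
link 1: phi[1] = 85 + 65 = 150 deg
  cos(150 deg) = -0.8660, sin(150 deg) = 0.5000
  joint[2] = (0.4881, 5.5787) + 7.1 * (-0.8660, 0.5000) = (0.4881 + -6.1488, 5.5787 + 3.5500) = (-5.6607, 9.1287)
link 2: phi[2] = 85 + 65 + -80 = 70 deg
  cos(70 deg) = 0.3420, sin(70 deg) = 0.9397
  joint[3] = (-5.6607, 9.1287) + 3.5 * (0.3420, 0.9397) = (-5.6607 + 1.1971, 9.1287 + 3.2889) = (-4.4636, 12.4176)
link 3: phi[3] = 85 + 65 + -80 + -40 = 30 deg
  cos(30 deg) = 0.8660, sin(30 deg) = 0.5000
  joint[4] = (-4.4636, 12.4176) + 5 * (0.8660, 0.5000) = (-4.4636 + 4.3301, 12.4176 + 2.5000) = (-0.1335, 14.9176)
End effector: (-0.1335, 14.9176)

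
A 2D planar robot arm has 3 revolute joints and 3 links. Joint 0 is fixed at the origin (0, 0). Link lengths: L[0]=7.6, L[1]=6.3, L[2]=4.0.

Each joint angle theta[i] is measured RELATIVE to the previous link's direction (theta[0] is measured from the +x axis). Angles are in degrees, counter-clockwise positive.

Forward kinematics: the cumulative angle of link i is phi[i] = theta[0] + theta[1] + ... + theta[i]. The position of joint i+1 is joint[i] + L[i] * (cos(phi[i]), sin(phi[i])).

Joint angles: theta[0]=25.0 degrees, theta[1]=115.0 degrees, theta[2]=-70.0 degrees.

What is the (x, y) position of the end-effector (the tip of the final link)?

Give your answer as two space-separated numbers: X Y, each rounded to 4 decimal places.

Answer: 3.4299 11.0202

Derivation:
joint[0] = (0.0000, 0.0000)  (base)
link 0: phi[0] = 25 = 25 deg
  cos(25 deg) = 0.9063, sin(25 deg) = 0.4226
  joint[1] = (0.0000, 0.0000) + 7.6 * (0.9063, 0.4226) = (0.0000 + 6.8879, 0.0000 + 3.2119) = (6.8879, 3.2119)
link 1: phi[1] = 25 + 115 = 140 deg
  cos(140 deg) = -0.7660, sin(140 deg) = 0.6428
  joint[2] = (6.8879, 3.2119) + 6.3 * (-0.7660, 0.6428) = (6.8879 + -4.8261, 3.2119 + 4.0496) = (2.0619, 7.2615)
link 2: phi[2] = 25 + 115 + -70 = 70 deg
  cos(70 deg) = 0.3420, sin(70 deg) = 0.9397
  joint[3] = (2.0619, 7.2615) + 4 * (0.3420, 0.9397) = (2.0619 + 1.3681, 7.2615 + 3.7588) = (3.4299, 11.0202)
End effector: (3.4299, 11.0202)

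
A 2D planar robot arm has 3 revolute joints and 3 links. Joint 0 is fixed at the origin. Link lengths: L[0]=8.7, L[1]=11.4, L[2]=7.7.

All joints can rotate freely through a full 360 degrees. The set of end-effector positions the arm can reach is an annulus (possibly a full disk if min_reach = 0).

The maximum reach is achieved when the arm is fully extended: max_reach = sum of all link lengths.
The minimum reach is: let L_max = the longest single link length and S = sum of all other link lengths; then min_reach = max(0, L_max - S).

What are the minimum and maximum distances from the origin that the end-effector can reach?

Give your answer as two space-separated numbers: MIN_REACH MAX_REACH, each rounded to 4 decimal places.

Answer: 0.0000 27.8000

Derivation:
Link lengths: [8.7, 11.4, 7.7]
max_reach = 8.7 + 11.4 + 7.7 = 27.8
L_max = max([8.7, 11.4, 7.7]) = 11.4
S (sum of others) = 27.8 - 11.4 = 16.4
min_reach = max(0, 11.4 - 16.4) = max(0, -5) = 0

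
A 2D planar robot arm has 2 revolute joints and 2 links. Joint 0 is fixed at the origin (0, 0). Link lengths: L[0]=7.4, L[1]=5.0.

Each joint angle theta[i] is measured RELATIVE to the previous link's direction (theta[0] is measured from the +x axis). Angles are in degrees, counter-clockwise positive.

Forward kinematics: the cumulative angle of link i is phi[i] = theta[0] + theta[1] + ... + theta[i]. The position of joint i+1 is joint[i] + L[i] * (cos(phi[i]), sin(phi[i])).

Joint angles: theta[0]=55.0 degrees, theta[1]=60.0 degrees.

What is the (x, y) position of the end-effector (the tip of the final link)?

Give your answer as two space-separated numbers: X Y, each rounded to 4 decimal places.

joint[0] = (0.0000, 0.0000)  (base)
link 0: phi[0] = 55 = 55 deg
  cos(55 deg) = 0.5736, sin(55 deg) = 0.8192
  joint[1] = (0.0000, 0.0000) + 7.4 * (0.5736, 0.8192) = (0.0000 + 4.2445, 0.0000 + 6.0617) = (4.2445, 6.0617)
link 1: phi[1] = 55 + 60 = 115 deg
  cos(115 deg) = -0.4226, sin(115 deg) = 0.9063
  joint[2] = (4.2445, 6.0617) + 5 * (-0.4226, 0.9063) = (4.2445 + -2.1131, 6.0617 + 4.5315) = (2.1314, 10.5933)
End effector: (2.1314, 10.5933)

Answer: 2.1314 10.5933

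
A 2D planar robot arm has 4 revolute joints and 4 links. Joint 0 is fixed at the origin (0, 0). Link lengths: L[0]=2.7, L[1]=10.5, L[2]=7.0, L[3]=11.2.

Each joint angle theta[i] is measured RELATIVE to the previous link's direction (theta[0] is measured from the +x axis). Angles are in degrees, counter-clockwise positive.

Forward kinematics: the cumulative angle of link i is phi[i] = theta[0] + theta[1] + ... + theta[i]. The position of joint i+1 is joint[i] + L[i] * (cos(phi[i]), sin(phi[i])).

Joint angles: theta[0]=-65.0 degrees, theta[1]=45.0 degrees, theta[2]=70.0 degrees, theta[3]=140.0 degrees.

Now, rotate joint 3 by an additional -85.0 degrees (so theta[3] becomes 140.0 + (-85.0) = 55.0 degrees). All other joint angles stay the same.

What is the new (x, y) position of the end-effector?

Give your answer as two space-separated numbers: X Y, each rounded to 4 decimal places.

joint[0] = (0.0000, 0.0000)  (base)
link 0: phi[0] = -65 = -65 deg
  cos(-65 deg) = 0.4226, sin(-65 deg) = -0.9063
  joint[1] = (0.0000, 0.0000) + 2.7 * (0.4226, -0.9063) = (0.0000 + 1.1411, 0.0000 + -2.4470) = (1.1411, -2.4470)
link 1: phi[1] = -65 + 45 = -20 deg
  cos(-20 deg) = 0.9397, sin(-20 deg) = -0.3420
  joint[2] = (1.1411, -2.4470) + 10.5 * (0.9397, -0.3420) = (1.1411 + 9.8668, -2.4470 + -3.5912) = (11.0078, -6.0382)
link 2: phi[2] = -65 + 45 + 70 = 50 deg
  cos(50 deg) = 0.6428, sin(50 deg) = 0.7660
  joint[3] = (11.0078, -6.0382) + 7 * (0.6428, 0.7660) = (11.0078 + 4.4995, -6.0382 + 5.3623) = (15.5074, -0.6759)
link 3: phi[3] = -65 + 45 + 70 + 55 = 105 deg
  cos(105 deg) = -0.2588, sin(105 deg) = 0.9659
  joint[4] = (15.5074, -0.6759) + 11.2 * (-0.2588, 0.9659) = (15.5074 + -2.8988, -0.6759 + 10.8184) = (12.6086, 10.1424)
End effector: (12.6086, 10.1424)

Answer: 12.6086 10.1424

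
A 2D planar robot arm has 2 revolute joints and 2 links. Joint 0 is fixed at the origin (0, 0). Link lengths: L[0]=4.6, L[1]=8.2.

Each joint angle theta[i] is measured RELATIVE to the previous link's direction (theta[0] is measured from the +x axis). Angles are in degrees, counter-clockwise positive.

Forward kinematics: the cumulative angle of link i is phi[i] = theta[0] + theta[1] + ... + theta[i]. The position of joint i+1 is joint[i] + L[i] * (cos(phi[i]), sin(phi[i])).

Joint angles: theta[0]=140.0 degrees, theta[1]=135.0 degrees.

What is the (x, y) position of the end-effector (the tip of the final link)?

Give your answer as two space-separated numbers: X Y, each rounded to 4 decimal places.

Answer: -2.8091 -5.2120

Derivation:
joint[0] = (0.0000, 0.0000)  (base)
link 0: phi[0] = 140 = 140 deg
  cos(140 deg) = -0.7660, sin(140 deg) = 0.6428
  joint[1] = (0.0000, 0.0000) + 4.6 * (-0.7660, 0.6428) = (0.0000 + -3.5238, 0.0000 + 2.9568) = (-3.5238, 2.9568)
link 1: phi[1] = 140 + 135 = 275 deg
  cos(275 deg) = 0.0872, sin(275 deg) = -0.9962
  joint[2] = (-3.5238, 2.9568) + 8.2 * (0.0872, -0.9962) = (-3.5238 + 0.7147, 2.9568 + -8.1688) = (-2.8091, -5.2120)
End effector: (-2.8091, -5.2120)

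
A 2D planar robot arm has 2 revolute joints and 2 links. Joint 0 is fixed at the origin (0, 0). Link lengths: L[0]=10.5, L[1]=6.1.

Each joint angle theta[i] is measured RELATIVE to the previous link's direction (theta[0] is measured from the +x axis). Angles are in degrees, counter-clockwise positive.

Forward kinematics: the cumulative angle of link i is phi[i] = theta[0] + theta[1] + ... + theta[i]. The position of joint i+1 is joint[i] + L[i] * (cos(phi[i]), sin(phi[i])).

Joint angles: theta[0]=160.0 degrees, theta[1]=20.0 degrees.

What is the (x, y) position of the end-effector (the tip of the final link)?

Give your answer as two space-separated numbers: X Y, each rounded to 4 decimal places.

Answer: -15.9668 3.5912

Derivation:
joint[0] = (0.0000, 0.0000)  (base)
link 0: phi[0] = 160 = 160 deg
  cos(160 deg) = -0.9397, sin(160 deg) = 0.3420
  joint[1] = (0.0000, 0.0000) + 10.5 * (-0.9397, 0.3420) = (0.0000 + -9.8668, 0.0000 + 3.5912) = (-9.8668, 3.5912)
link 1: phi[1] = 160 + 20 = 180 deg
  cos(180 deg) = -1.0000, sin(180 deg) = 0.0000
  joint[2] = (-9.8668, 3.5912) + 6.1 * (-1.0000, 0.0000) = (-9.8668 + -6.1000, 3.5912 + 0.0000) = (-15.9668, 3.5912)
End effector: (-15.9668, 3.5912)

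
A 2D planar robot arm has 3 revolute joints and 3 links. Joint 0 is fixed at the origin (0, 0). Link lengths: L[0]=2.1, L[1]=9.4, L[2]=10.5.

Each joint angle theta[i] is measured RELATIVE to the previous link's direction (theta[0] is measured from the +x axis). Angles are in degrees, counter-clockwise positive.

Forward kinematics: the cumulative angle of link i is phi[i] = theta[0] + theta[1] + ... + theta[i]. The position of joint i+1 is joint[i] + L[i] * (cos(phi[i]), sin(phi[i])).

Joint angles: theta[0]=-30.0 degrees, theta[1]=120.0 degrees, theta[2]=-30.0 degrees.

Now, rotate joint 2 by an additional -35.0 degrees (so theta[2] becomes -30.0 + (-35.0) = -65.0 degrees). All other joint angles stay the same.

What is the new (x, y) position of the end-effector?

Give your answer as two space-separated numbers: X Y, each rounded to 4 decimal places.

joint[0] = (0.0000, 0.0000)  (base)
link 0: phi[0] = -30 = -30 deg
  cos(-30 deg) = 0.8660, sin(-30 deg) = -0.5000
  joint[1] = (0.0000, 0.0000) + 2.1 * (0.8660, -0.5000) = (0.0000 + 1.8187, 0.0000 + -1.0500) = (1.8187, -1.0500)
link 1: phi[1] = -30 + 120 = 90 deg
  cos(90 deg) = 0.0000, sin(90 deg) = 1.0000
  joint[2] = (1.8187, -1.0500) + 9.4 * (0.0000, 1.0000) = (1.8187 + 0.0000, -1.0500 + 9.4000) = (1.8187, 8.3500)
link 2: phi[2] = -30 + 120 + -65 = 25 deg
  cos(25 deg) = 0.9063, sin(25 deg) = 0.4226
  joint[3] = (1.8187, 8.3500) + 10.5 * (0.9063, 0.4226) = (1.8187 + 9.5162, 8.3500 + 4.4375) = (11.3349, 12.7875)
End effector: (11.3349, 12.7875)

Answer: 11.3349 12.7875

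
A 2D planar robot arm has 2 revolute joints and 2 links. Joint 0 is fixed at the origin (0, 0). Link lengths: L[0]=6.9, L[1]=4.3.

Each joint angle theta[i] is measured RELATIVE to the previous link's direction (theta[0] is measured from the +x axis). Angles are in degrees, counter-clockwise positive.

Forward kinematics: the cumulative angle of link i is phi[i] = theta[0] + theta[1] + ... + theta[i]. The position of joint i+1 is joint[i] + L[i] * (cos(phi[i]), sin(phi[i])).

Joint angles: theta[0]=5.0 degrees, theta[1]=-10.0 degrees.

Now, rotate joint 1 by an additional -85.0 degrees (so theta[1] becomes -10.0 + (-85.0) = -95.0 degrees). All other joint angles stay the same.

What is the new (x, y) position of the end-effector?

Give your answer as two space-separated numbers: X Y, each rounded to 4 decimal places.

Answer: 6.8737 -3.6986

Derivation:
joint[0] = (0.0000, 0.0000)  (base)
link 0: phi[0] = 5 = 5 deg
  cos(5 deg) = 0.9962, sin(5 deg) = 0.0872
  joint[1] = (0.0000, 0.0000) + 6.9 * (0.9962, 0.0872) = (0.0000 + 6.8737, 0.0000 + 0.6014) = (6.8737, 0.6014)
link 1: phi[1] = 5 + -95 = -90 deg
  cos(-90 deg) = 0.0000, sin(-90 deg) = -1.0000
  joint[2] = (6.8737, 0.6014) + 4.3 * (0.0000, -1.0000) = (6.8737 + 0.0000, 0.6014 + -4.3000) = (6.8737, -3.6986)
End effector: (6.8737, -3.6986)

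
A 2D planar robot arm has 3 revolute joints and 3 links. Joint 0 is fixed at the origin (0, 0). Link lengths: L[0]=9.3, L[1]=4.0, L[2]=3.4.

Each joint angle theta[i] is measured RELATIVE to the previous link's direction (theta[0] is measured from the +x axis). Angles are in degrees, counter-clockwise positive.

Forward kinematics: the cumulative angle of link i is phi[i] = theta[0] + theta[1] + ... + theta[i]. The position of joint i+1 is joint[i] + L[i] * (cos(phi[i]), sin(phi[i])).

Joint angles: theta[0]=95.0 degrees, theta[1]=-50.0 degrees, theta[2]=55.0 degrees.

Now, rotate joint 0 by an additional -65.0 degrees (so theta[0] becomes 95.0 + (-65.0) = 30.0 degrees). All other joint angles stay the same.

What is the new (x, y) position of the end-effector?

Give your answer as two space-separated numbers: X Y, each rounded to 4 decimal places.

joint[0] = (0.0000, 0.0000)  (base)
link 0: phi[0] = 30 = 30 deg
  cos(30 deg) = 0.8660, sin(30 deg) = 0.5000
  joint[1] = (0.0000, 0.0000) + 9.3 * (0.8660, 0.5000) = (0.0000 + 8.0540, 0.0000 + 4.6500) = (8.0540, 4.6500)
link 1: phi[1] = 30 + -50 = -20 deg
  cos(-20 deg) = 0.9397, sin(-20 deg) = -0.3420
  joint[2] = (8.0540, 4.6500) + 4 * (0.9397, -0.3420) = (8.0540 + 3.7588, 4.6500 + -1.3681) = (11.8128, 3.2819)
link 2: phi[2] = 30 + -50 + 55 = 35 deg
  cos(35 deg) = 0.8192, sin(35 deg) = 0.5736
  joint[3] = (11.8128, 3.2819) + 3.4 * (0.8192, 0.5736) = (11.8128 + 2.7851, 3.2819 + 1.9502) = (14.5979, 5.2321)
End effector: (14.5979, 5.2321)

Answer: 14.5979 5.2321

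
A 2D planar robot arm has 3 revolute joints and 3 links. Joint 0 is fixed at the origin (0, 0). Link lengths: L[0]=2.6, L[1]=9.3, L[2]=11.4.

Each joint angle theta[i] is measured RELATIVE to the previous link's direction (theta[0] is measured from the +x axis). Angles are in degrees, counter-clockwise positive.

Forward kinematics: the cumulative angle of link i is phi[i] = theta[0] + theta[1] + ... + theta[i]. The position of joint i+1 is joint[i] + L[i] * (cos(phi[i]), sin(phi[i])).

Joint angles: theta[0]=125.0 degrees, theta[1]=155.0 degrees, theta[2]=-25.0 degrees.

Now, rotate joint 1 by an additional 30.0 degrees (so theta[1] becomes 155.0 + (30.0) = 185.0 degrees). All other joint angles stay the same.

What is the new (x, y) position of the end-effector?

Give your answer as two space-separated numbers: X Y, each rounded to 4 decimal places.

Answer: 7.4372 -16.0060

Derivation:
joint[0] = (0.0000, 0.0000)  (base)
link 0: phi[0] = 125 = 125 deg
  cos(125 deg) = -0.5736, sin(125 deg) = 0.8192
  joint[1] = (0.0000, 0.0000) + 2.6 * (-0.5736, 0.8192) = (0.0000 + -1.4913, 0.0000 + 2.1298) = (-1.4913, 2.1298)
link 1: phi[1] = 125 + 185 = 310 deg
  cos(310 deg) = 0.6428, sin(310 deg) = -0.7660
  joint[2] = (-1.4913, 2.1298) + 9.3 * (0.6428, -0.7660) = (-1.4913 + 5.9779, 2.1298 + -7.1242) = (4.4866, -4.9944)
link 2: phi[2] = 125 + 185 + -25 = 285 deg
  cos(285 deg) = 0.2588, sin(285 deg) = -0.9659
  joint[3] = (4.4866, -4.9944) + 11.4 * (0.2588, -0.9659) = (4.4866 + 2.9505, -4.9944 + -11.0116) = (7.4372, -16.0060)
End effector: (7.4372, -16.0060)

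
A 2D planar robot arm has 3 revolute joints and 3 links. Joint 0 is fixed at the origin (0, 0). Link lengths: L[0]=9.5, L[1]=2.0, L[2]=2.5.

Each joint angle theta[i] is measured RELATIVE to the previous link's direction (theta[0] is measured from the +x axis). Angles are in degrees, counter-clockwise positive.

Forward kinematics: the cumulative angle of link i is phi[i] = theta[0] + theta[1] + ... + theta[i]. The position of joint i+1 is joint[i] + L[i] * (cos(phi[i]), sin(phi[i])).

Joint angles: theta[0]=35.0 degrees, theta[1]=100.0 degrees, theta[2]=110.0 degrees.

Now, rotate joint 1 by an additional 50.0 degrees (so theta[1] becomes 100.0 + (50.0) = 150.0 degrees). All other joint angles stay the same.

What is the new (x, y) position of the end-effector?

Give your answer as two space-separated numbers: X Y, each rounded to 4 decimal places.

joint[0] = (0.0000, 0.0000)  (base)
link 0: phi[0] = 35 = 35 deg
  cos(35 deg) = 0.8192, sin(35 deg) = 0.5736
  joint[1] = (0.0000, 0.0000) + 9.5 * (0.8192, 0.5736) = (0.0000 + 7.7819, 0.0000 + 5.4490) = (7.7819, 5.4490)
link 1: phi[1] = 35 + 150 = 185 deg
  cos(185 deg) = -0.9962, sin(185 deg) = -0.0872
  joint[2] = (7.7819, 5.4490) + 2 * (-0.9962, -0.0872) = (7.7819 + -1.9924, 5.4490 + -0.1743) = (5.7896, 5.2747)
link 2: phi[2] = 35 + 150 + 110 = 295 deg
  cos(295 deg) = 0.4226, sin(295 deg) = -0.9063
  joint[3] = (5.7896, 5.2747) + 2.5 * (0.4226, -0.9063) = (5.7896 + 1.0565, 5.2747 + -2.2658) = (6.8461, 3.0089)
End effector: (6.8461, 3.0089)

Answer: 6.8461 3.0089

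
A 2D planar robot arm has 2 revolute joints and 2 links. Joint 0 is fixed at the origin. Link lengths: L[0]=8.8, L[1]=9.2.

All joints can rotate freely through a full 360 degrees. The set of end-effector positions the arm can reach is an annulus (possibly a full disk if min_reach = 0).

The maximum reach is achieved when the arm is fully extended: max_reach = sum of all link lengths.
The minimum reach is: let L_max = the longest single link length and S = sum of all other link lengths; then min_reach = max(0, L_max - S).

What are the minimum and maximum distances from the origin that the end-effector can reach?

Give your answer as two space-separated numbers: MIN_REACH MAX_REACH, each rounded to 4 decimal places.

Answer: 0.4000 18.0000

Derivation:
Link lengths: [8.8, 9.2]
max_reach = 8.8 + 9.2 = 18
L_max = max([8.8, 9.2]) = 9.2
S (sum of others) = 18 - 9.2 = 8.8
min_reach = max(0, 9.2 - 8.8) = max(0, 0.4) = 0.4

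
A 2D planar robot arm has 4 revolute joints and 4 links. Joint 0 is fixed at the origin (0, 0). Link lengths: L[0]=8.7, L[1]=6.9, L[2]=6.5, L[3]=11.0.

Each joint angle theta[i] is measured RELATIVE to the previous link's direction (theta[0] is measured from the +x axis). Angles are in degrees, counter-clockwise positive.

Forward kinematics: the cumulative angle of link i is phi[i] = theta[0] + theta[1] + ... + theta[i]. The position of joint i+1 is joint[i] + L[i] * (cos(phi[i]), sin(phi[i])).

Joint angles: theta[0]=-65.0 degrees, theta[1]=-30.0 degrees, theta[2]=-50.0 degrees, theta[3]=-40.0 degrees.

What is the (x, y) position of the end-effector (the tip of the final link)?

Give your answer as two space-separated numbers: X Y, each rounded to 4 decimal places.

Answer: -13.2072 -17.5282

Derivation:
joint[0] = (0.0000, 0.0000)  (base)
link 0: phi[0] = -65 = -65 deg
  cos(-65 deg) = 0.4226, sin(-65 deg) = -0.9063
  joint[1] = (0.0000, 0.0000) + 8.7 * (0.4226, -0.9063) = (0.0000 + 3.6768, 0.0000 + -7.8849) = (3.6768, -7.8849)
link 1: phi[1] = -65 + -30 = -95 deg
  cos(-95 deg) = -0.0872, sin(-95 deg) = -0.9962
  joint[2] = (3.6768, -7.8849) + 6.9 * (-0.0872, -0.9962) = (3.6768 + -0.6014, -7.8849 + -6.8737) = (3.0754, -14.7586)
link 2: phi[2] = -65 + -30 + -50 = -145 deg
  cos(-145 deg) = -0.8192, sin(-145 deg) = -0.5736
  joint[3] = (3.0754, -14.7586) + 6.5 * (-0.8192, -0.5736) = (3.0754 + -5.3245, -14.7586 + -3.7282) = (-2.2491, -18.4869)
link 3: phi[3] = -65 + -30 + -50 + -40 = -185 deg
  cos(-185 deg) = -0.9962, sin(-185 deg) = 0.0872
  joint[4] = (-2.2491, -18.4869) + 11 * (-0.9962, 0.0872) = (-2.2491 + -10.9581, -18.4869 + 0.9587) = (-13.2072, -17.5282)
End effector: (-13.2072, -17.5282)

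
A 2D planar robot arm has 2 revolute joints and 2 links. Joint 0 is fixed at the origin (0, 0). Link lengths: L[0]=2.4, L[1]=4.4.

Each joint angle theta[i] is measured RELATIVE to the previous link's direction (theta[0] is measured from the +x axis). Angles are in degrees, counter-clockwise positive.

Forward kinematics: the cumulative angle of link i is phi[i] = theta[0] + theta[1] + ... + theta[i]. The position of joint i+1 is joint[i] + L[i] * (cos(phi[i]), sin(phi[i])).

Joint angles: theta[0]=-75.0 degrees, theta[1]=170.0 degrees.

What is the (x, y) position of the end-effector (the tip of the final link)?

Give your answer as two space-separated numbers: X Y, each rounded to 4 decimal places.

Answer: 0.2377 2.0650

Derivation:
joint[0] = (0.0000, 0.0000)  (base)
link 0: phi[0] = -75 = -75 deg
  cos(-75 deg) = 0.2588, sin(-75 deg) = -0.9659
  joint[1] = (0.0000, 0.0000) + 2.4 * (0.2588, -0.9659) = (0.0000 + 0.6212, 0.0000 + -2.3182) = (0.6212, -2.3182)
link 1: phi[1] = -75 + 170 = 95 deg
  cos(95 deg) = -0.0872, sin(95 deg) = 0.9962
  joint[2] = (0.6212, -2.3182) + 4.4 * (-0.0872, 0.9962) = (0.6212 + -0.3835, -2.3182 + 4.3833) = (0.2377, 2.0650)
End effector: (0.2377, 2.0650)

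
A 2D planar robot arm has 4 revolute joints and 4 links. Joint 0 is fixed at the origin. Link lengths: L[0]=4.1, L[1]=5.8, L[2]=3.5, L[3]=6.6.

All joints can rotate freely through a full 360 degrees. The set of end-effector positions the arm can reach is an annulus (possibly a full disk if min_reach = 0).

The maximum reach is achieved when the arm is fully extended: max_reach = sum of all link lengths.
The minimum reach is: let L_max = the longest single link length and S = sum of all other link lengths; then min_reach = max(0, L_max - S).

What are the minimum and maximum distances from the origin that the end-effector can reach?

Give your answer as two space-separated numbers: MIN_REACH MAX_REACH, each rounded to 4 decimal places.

Answer: 0.0000 20.0000

Derivation:
Link lengths: [4.1, 5.8, 3.5, 6.6]
max_reach = 4.1 + 5.8 + 3.5 + 6.6 = 20
L_max = max([4.1, 5.8, 3.5, 6.6]) = 6.6
S (sum of others) = 20 - 6.6 = 13.4
min_reach = max(0, 6.6 - 13.4) = max(0, -6.8) = 0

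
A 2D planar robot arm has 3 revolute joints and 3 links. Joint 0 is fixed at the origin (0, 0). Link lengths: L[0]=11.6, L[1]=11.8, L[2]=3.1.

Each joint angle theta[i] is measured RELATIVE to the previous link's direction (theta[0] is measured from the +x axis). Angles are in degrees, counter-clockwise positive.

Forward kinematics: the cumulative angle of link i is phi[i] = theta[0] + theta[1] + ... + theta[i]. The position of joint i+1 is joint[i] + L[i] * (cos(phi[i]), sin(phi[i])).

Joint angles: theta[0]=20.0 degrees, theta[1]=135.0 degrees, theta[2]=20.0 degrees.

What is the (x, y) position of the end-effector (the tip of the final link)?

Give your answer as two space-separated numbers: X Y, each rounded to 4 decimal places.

joint[0] = (0.0000, 0.0000)  (base)
link 0: phi[0] = 20 = 20 deg
  cos(20 deg) = 0.9397, sin(20 deg) = 0.3420
  joint[1] = (0.0000, 0.0000) + 11.6 * (0.9397, 0.3420) = (0.0000 + 10.9004, 0.0000 + 3.9674) = (10.9004, 3.9674)
link 1: phi[1] = 20 + 135 = 155 deg
  cos(155 deg) = -0.9063, sin(155 deg) = 0.4226
  joint[2] = (10.9004, 3.9674) + 11.8 * (-0.9063, 0.4226) = (10.9004 + -10.6944, 3.9674 + 4.9869) = (0.2060, 8.9543)
link 2: phi[2] = 20 + 135 + 20 = 175 deg
  cos(175 deg) = -0.9962, sin(175 deg) = 0.0872
  joint[3] = (0.2060, 8.9543) + 3.1 * (-0.9962, 0.0872) = (0.2060 + -3.0882, 8.9543 + 0.2702) = (-2.8822, 9.2245)
End effector: (-2.8822, 9.2245)

Answer: -2.8822 9.2245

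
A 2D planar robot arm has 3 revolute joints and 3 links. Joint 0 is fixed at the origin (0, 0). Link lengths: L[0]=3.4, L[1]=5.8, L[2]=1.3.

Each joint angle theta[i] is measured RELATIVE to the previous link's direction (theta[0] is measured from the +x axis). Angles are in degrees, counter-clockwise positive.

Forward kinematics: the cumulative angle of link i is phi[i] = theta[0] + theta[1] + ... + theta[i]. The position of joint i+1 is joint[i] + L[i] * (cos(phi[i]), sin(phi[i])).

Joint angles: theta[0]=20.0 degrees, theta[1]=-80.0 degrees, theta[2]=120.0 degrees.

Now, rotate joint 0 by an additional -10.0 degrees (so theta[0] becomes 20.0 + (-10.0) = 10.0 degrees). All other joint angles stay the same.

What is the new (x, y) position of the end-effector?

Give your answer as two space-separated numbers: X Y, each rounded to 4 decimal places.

joint[0] = (0.0000, 0.0000)  (base)
link 0: phi[0] = 10 = 10 deg
  cos(10 deg) = 0.9848, sin(10 deg) = 0.1736
  joint[1] = (0.0000, 0.0000) + 3.4 * (0.9848, 0.1736) = (0.0000 + 3.3483, 0.0000 + 0.5904) = (3.3483, 0.5904)
link 1: phi[1] = 10 + -80 = -70 deg
  cos(-70 deg) = 0.3420, sin(-70 deg) = -0.9397
  joint[2] = (3.3483, 0.5904) + 5.8 * (0.3420, -0.9397) = (3.3483 + 1.9837, 0.5904 + -5.4502) = (5.3321, -4.8598)
link 2: phi[2] = 10 + -80 + 120 = 50 deg
  cos(50 deg) = 0.6428, sin(50 deg) = 0.7660
  joint[3] = (5.3321, -4.8598) + 1.3 * (0.6428, 0.7660) = (5.3321 + 0.8356, -4.8598 + 0.9959) = (6.1677, -3.8640)
End effector: (6.1677, -3.8640)

Answer: 6.1677 -3.8640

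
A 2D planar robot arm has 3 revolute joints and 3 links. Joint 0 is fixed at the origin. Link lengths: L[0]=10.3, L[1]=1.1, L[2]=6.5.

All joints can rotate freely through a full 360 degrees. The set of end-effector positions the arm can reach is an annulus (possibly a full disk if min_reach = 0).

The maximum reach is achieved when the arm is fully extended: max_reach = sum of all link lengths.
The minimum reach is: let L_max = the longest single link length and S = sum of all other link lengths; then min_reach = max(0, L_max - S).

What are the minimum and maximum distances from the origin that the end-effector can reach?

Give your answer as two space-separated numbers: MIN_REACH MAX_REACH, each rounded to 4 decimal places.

Answer: 2.7000 17.9000

Derivation:
Link lengths: [10.3, 1.1, 6.5]
max_reach = 10.3 + 1.1 + 6.5 = 17.9
L_max = max([10.3, 1.1, 6.5]) = 10.3
S (sum of others) = 17.9 - 10.3 = 7.6
min_reach = max(0, 10.3 - 7.6) = max(0, 2.7) = 2.7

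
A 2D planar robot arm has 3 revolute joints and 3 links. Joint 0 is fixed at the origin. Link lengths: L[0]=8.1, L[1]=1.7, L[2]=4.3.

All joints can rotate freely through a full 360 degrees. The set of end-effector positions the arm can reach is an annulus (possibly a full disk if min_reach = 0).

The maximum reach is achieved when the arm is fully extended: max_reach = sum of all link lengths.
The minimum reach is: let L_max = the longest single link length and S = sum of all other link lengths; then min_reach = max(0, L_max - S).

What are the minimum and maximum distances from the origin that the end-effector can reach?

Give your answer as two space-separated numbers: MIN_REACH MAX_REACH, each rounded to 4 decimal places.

Answer: 2.1000 14.1000

Derivation:
Link lengths: [8.1, 1.7, 4.3]
max_reach = 8.1 + 1.7 + 4.3 = 14.1
L_max = max([8.1, 1.7, 4.3]) = 8.1
S (sum of others) = 14.1 - 8.1 = 6
min_reach = max(0, 8.1 - 6) = max(0, 2.1) = 2.1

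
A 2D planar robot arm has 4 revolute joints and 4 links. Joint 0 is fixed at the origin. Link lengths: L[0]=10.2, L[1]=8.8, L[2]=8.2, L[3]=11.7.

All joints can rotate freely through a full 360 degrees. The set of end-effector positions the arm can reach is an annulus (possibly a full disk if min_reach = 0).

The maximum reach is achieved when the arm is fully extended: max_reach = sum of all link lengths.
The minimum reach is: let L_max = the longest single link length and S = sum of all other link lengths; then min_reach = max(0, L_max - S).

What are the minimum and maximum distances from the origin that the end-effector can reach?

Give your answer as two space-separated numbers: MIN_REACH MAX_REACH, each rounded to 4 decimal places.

Link lengths: [10.2, 8.8, 8.2, 11.7]
max_reach = 10.2 + 8.8 + 8.2 + 11.7 = 38.9
L_max = max([10.2, 8.8, 8.2, 11.7]) = 11.7
S (sum of others) = 38.9 - 11.7 = 27.2
min_reach = max(0, 11.7 - 27.2) = max(0, -15.5) = 0

Answer: 0.0000 38.9000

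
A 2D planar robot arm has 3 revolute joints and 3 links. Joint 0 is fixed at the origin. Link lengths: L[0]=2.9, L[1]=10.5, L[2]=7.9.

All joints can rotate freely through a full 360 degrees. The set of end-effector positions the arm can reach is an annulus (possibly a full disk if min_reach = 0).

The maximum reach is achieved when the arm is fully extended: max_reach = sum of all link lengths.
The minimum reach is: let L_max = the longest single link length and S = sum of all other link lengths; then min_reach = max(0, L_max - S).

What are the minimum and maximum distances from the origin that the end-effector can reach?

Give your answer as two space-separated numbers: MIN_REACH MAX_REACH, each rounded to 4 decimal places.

Answer: 0.0000 21.3000

Derivation:
Link lengths: [2.9, 10.5, 7.9]
max_reach = 2.9 + 10.5 + 7.9 = 21.3
L_max = max([2.9, 10.5, 7.9]) = 10.5
S (sum of others) = 21.3 - 10.5 = 10.8
min_reach = max(0, 10.5 - 10.8) = max(0, -0.3) = 0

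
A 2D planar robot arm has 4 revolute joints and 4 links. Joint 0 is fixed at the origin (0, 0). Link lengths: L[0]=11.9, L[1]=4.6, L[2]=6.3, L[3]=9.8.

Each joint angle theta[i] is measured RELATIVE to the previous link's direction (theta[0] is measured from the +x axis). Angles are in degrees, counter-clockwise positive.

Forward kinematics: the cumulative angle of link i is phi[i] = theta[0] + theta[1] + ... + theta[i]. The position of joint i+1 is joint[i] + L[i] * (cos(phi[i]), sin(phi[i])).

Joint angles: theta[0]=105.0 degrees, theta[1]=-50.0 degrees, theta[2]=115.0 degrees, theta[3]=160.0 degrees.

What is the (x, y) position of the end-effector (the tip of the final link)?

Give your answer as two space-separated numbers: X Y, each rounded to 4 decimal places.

Answer: 1.8413 11.4566

Derivation:
joint[0] = (0.0000, 0.0000)  (base)
link 0: phi[0] = 105 = 105 deg
  cos(105 deg) = -0.2588, sin(105 deg) = 0.9659
  joint[1] = (0.0000, 0.0000) + 11.9 * (-0.2588, 0.9659) = (0.0000 + -3.0799, 0.0000 + 11.4945) = (-3.0799, 11.4945)
link 1: phi[1] = 105 + -50 = 55 deg
  cos(55 deg) = 0.5736, sin(55 deg) = 0.8192
  joint[2] = (-3.0799, 11.4945) + 4.6 * (0.5736, 0.8192) = (-3.0799 + 2.6385, 11.4945 + 3.7681) = (-0.4415, 15.2626)
link 2: phi[2] = 105 + -50 + 115 = 170 deg
  cos(170 deg) = -0.9848, sin(170 deg) = 0.1736
  joint[3] = (-0.4415, 15.2626) + 6.3 * (-0.9848, 0.1736) = (-0.4415 + -6.2043, 15.2626 + 1.0940) = (-6.6458, 16.3566)
link 3: phi[3] = 105 + -50 + 115 + 160 = 330 deg
  cos(330 deg) = 0.8660, sin(330 deg) = -0.5000
  joint[4] = (-6.6458, 16.3566) + 9.8 * (0.8660, -0.5000) = (-6.6458 + 8.4870, 16.3566 + -4.9000) = (1.8413, 11.4566)
End effector: (1.8413, 11.4566)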